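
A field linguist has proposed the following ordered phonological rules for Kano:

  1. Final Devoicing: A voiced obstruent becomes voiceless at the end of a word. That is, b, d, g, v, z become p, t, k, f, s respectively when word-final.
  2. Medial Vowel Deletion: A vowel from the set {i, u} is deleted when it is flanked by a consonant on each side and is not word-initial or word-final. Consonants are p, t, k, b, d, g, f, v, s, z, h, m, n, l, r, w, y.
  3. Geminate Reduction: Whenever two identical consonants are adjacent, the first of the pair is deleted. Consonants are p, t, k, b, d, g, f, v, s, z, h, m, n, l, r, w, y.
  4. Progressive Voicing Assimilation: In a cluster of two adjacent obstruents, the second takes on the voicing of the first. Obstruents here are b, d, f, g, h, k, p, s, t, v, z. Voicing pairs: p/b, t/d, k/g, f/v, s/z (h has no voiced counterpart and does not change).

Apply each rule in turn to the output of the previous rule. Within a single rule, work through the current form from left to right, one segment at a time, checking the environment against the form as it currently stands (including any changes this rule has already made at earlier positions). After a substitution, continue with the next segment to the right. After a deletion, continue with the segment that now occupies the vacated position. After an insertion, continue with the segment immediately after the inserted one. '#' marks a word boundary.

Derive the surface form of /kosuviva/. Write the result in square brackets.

[kosfa]

1 Final Devoicing: no change — [kosuviva]
2 Medial Vowel Deletion: [kosuviva] → [kosvva]
3 Geminate Reduction: [kosvva] → [kosva]
4 Progressive Voicing Assimilation: [kosva] → [kosfa]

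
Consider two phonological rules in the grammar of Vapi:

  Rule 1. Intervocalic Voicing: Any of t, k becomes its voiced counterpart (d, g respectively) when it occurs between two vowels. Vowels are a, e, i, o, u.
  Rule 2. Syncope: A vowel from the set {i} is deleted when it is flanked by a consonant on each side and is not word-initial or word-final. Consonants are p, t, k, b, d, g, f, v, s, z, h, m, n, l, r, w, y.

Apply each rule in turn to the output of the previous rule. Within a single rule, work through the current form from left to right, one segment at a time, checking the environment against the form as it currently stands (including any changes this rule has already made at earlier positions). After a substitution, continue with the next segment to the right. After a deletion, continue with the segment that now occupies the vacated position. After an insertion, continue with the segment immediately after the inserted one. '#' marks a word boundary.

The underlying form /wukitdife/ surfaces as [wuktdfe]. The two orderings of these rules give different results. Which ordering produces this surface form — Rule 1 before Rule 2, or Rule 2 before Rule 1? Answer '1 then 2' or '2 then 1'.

2 then 1

Order 1 then 2:
  1 Intervocalic Voicing: [wukitdife] → [wugitdife]
  2 Syncope: [wugitdife] → [wugtdfe]
  result: [wugtdfe]
Order 2 then 1:
  2 Syncope: [wukitdife] → [wuktdfe]
  1 Intervocalic Voicing: no change — [wuktdfe]
  result: [wuktdfe]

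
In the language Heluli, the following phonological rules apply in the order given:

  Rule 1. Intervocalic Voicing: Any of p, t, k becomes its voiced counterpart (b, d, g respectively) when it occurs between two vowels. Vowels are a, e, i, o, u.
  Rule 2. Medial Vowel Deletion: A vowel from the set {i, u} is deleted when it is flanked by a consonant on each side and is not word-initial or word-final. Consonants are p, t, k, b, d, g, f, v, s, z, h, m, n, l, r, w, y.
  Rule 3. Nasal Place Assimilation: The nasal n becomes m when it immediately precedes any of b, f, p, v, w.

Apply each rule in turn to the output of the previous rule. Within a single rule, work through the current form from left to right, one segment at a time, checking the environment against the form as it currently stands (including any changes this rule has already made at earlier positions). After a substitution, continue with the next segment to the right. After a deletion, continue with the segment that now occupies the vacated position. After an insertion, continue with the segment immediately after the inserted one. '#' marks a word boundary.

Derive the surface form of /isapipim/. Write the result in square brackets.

[isabbm]

Rule 1 Intervocalic Voicing: [isapipim] → [isabibim]
Rule 2 Medial Vowel Deletion: [isabibim] → [isabbm]
Rule 3 Nasal Place Assimilation: no change — [isabbm]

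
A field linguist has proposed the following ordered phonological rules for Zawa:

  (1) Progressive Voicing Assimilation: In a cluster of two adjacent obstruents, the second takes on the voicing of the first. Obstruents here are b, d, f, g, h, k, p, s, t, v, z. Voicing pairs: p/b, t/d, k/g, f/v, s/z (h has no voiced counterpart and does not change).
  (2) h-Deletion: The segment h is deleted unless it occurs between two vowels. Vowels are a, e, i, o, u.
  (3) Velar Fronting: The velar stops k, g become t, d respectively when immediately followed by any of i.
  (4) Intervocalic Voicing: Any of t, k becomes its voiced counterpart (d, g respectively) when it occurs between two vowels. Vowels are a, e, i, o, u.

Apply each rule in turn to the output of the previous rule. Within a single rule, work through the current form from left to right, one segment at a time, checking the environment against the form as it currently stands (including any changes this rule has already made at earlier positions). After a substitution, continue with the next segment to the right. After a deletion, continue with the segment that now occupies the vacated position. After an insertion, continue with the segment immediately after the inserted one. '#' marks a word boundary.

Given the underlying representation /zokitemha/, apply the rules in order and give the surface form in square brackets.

[zodidema]

(1) Progressive Voicing Assimilation: no change — [zokitemha]
(2) h-Deletion: [zokitemha] → [zokitema]
(3) Velar Fronting: [zokitema] → [zotitema]
(4) Intervocalic Voicing: [zotitema] → [zodidema]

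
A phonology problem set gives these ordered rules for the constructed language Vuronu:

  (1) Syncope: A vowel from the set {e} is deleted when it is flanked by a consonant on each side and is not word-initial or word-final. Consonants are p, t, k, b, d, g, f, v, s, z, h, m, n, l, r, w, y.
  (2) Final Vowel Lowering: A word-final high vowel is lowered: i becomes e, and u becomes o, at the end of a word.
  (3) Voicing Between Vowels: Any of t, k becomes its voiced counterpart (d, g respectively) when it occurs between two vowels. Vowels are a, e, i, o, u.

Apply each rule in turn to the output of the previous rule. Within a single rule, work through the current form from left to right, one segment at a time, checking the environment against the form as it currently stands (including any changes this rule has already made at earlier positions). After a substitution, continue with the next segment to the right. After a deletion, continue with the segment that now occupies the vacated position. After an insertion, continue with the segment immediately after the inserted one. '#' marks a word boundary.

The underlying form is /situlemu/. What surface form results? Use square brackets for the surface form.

[sidulmo]

(1) Syncope: [situlemu] → [situlmu]
(2) Final Vowel Lowering: [situlmu] → [situlmo]
(3) Voicing Between Vowels: [situlmo] → [sidulmo]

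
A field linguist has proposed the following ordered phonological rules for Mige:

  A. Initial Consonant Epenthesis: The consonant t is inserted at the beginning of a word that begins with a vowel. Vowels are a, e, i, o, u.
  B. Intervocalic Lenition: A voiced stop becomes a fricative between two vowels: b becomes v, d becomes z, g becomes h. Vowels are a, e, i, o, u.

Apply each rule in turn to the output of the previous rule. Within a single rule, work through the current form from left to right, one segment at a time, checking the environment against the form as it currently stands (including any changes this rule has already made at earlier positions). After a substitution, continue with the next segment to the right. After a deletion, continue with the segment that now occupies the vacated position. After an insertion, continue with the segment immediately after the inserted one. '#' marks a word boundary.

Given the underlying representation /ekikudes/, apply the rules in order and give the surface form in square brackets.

[tekikuzes]

A Initial Consonant Epenthesis: [ekikudes] → [tekikudes]
B Intervocalic Lenition: [tekikudes] → [tekikuzes]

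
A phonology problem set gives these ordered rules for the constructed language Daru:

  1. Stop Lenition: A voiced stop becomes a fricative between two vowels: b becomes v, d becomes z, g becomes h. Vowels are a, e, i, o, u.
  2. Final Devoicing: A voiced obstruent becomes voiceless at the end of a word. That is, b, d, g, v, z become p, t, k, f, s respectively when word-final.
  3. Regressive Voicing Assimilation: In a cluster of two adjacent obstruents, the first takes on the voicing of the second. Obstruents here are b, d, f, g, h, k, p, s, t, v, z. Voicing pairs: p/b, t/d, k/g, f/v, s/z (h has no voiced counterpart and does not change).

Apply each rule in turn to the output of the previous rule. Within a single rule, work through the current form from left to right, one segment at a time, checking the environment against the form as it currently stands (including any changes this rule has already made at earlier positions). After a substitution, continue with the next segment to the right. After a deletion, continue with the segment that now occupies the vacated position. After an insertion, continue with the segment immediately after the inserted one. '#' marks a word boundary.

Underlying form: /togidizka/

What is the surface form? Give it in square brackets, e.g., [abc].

[tohiziska]

1 Stop Lenition: [togidizka] → [tohizizka]
2 Final Devoicing: no change — [tohizizka]
3 Regressive Voicing Assimilation: [tohizizka] → [tohiziska]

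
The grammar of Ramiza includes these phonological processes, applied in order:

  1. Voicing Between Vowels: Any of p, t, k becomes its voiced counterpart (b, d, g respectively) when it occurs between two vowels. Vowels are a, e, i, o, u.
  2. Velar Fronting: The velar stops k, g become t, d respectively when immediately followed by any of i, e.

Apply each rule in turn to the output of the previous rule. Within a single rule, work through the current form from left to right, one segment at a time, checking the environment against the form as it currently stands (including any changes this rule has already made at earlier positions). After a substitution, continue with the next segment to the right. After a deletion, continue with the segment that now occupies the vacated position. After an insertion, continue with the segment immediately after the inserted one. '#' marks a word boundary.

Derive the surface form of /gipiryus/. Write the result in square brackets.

[dibiryus]

1 Voicing Between Vowels: [gipiryus] → [gibiryus]
2 Velar Fronting: [gibiryus] → [dibiryus]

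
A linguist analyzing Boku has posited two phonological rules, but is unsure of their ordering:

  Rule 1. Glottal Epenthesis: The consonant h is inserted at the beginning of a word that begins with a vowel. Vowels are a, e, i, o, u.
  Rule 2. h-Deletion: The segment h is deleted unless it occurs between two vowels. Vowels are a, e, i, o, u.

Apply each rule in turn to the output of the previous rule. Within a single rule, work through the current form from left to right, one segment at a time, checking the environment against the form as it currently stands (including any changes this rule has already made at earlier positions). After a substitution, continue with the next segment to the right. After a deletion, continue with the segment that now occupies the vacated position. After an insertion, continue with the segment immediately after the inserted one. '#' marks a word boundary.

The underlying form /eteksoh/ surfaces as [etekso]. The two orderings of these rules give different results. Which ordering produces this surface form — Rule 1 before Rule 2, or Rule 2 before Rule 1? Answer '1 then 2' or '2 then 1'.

Order 1 then 2:
  1 Glottal Epenthesis: [eteksoh] → [heteksoh]
  2 h-Deletion: [heteksoh] → [etekso]
  result: [etekso]
Order 2 then 1:
  2 h-Deletion: [eteksoh] → [etekso]
  1 Glottal Epenthesis: [etekso] → [hetekso]
  result: [hetekso]

1 then 2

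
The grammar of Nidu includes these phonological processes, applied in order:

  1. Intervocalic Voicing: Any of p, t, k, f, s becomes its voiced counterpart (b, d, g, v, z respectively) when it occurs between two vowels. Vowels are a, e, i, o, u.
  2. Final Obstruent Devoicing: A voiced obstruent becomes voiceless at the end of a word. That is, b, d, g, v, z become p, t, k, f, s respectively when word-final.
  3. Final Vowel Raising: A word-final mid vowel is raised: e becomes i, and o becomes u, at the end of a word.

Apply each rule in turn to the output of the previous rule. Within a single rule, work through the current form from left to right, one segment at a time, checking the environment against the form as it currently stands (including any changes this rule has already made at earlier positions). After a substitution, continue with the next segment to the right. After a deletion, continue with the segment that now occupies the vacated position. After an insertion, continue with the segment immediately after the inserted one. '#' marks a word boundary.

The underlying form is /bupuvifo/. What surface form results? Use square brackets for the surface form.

[bubuvivu]

1 Intervocalic Voicing: [bupuvifo] → [bubuvivo]
2 Final Obstruent Devoicing: no change — [bubuvivo]
3 Final Vowel Raising: [bubuvivo] → [bubuvivu]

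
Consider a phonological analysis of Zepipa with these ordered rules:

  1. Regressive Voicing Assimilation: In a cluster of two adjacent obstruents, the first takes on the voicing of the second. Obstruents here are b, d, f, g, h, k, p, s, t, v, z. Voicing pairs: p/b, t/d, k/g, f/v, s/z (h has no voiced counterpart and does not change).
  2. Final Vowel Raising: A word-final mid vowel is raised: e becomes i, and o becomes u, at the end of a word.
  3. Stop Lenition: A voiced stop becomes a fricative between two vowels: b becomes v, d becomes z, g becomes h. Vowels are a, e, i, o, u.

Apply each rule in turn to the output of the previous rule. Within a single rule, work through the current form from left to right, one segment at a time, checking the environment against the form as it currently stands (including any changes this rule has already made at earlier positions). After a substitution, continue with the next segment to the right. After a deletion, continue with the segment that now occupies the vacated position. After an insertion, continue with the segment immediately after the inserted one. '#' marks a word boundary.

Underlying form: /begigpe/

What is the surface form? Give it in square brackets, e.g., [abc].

[behikpi]

1 Regressive Voicing Assimilation: [begigpe] → [begikpe]
2 Final Vowel Raising: [begikpe] → [begikpi]
3 Stop Lenition: [begikpi] → [behikpi]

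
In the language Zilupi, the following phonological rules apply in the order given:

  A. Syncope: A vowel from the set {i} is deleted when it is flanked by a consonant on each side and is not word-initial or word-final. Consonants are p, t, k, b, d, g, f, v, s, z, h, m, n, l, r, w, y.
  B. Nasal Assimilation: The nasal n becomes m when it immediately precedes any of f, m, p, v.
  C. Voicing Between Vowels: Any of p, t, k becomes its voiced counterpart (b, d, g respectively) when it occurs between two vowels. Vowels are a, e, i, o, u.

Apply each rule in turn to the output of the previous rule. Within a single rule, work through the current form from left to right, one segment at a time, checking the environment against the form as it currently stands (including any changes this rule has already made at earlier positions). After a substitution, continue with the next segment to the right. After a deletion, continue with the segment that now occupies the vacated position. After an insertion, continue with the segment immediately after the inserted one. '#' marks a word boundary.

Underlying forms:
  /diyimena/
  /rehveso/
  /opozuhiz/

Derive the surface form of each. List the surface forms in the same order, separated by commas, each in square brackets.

/diyimena/:
  A Syncope: [diyimena] → [dymena]
  B Nasal Assimilation: no change — [dymena]
  C Voicing Between Vowels: no change — [dymena]
/rehveso/:
  A Syncope: no change — [rehveso]
  B Nasal Assimilation: no change — [rehveso]
  C Voicing Between Vowels: no change — [rehveso]
/opozuhiz/:
  A Syncope: [opozuhiz] → [opozuhz]
  B Nasal Assimilation: no change — [opozuhz]
  C Voicing Between Vowels: [opozuhz] → [obozuhz]

[dymena], [rehveso], [obozuhz]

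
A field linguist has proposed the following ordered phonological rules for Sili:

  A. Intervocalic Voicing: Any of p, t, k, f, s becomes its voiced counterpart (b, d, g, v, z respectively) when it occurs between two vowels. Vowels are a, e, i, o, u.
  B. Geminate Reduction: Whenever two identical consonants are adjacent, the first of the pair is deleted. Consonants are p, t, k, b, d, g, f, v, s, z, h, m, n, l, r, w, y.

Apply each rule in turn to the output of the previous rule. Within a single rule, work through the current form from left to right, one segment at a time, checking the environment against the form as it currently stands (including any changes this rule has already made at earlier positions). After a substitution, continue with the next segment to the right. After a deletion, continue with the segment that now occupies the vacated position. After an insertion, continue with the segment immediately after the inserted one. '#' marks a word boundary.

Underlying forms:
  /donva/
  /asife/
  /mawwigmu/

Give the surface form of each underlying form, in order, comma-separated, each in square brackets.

[donva], [azive], [mawigmu]

/donva/:
  A Intervocalic Voicing: no change — [donva]
  B Geminate Reduction: no change — [donva]
/asife/:
  A Intervocalic Voicing: [asife] → [azive]
  B Geminate Reduction: no change — [azive]
/mawwigmu/:
  A Intervocalic Voicing: no change — [mawwigmu]
  B Geminate Reduction: [mawwigmu] → [mawigmu]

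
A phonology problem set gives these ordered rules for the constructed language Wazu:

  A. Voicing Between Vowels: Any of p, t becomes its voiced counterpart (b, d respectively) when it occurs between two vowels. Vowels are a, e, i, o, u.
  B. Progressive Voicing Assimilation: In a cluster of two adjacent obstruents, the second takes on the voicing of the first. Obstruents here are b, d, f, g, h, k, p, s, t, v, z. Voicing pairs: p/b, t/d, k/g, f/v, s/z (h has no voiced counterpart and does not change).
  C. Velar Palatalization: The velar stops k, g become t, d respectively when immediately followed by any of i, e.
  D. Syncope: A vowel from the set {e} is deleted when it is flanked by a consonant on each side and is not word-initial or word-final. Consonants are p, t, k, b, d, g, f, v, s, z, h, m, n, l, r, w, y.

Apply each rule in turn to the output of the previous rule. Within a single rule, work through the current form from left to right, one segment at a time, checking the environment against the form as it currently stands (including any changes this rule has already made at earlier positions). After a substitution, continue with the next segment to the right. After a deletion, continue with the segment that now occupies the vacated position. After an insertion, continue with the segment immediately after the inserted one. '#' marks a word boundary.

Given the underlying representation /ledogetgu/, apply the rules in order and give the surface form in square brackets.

[ldodtku]

A Voicing Between Vowels: no change — [ledogetgu]
B Progressive Voicing Assimilation: [ledogetgu] → [ledogetku]
C Velar Palatalization: [ledogetku] → [ledodetku]
D Syncope: [ledodetku] → [ldodtku]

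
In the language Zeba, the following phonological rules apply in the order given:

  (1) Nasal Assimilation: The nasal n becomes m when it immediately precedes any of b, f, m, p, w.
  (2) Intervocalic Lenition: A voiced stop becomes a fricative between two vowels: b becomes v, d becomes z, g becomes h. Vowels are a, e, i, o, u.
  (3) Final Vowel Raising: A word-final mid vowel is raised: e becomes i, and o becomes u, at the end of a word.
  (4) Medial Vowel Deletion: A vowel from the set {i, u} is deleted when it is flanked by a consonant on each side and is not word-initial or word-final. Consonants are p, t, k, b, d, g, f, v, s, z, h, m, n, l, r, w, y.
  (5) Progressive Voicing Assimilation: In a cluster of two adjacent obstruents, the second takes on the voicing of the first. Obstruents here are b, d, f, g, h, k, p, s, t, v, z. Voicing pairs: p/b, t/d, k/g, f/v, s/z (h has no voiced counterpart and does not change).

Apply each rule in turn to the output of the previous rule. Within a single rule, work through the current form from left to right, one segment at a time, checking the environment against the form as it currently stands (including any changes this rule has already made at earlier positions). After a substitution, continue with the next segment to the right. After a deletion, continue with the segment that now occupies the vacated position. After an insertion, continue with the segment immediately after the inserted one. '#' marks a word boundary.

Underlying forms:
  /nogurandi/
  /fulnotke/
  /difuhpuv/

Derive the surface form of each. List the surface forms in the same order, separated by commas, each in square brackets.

[nohrandi], [flnotki], [dvhpf]

/nogurandi/:
  (1) Nasal Assimilation: no change — [nogurandi]
  (2) Intervocalic Lenition: [nogurandi] → [nohurandi]
  (3) Final Vowel Raising: no change — [nohurandi]
  (4) Medial Vowel Deletion: [nohurandi] → [nohrandi]
  (5) Progressive Voicing Assimilation: no change — [nohrandi]
/fulnotke/:
  (1) Nasal Assimilation: no change — [fulnotke]
  (2) Intervocalic Lenition: no change — [fulnotke]
  (3) Final Vowel Raising: [fulnotke] → [fulnotki]
  (4) Medial Vowel Deletion: [fulnotki] → [flnotki]
  (5) Progressive Voicing Assimilation: no change — [flnotki]
/difuhpuv/:
  (1) Nasal Assimilation: no change — [difuhpuv]
  (2) Intervocalic Lenition: no change — [difuhpuv]
  (3) Final Vowel Raising: no change — [difuhpuv]
  (4) Medial Vowel Deletion: [difuhpuv] → [dfhpv]
  (5) Progressive Voicing Assimilation: [dfhpv] → [dvhpf]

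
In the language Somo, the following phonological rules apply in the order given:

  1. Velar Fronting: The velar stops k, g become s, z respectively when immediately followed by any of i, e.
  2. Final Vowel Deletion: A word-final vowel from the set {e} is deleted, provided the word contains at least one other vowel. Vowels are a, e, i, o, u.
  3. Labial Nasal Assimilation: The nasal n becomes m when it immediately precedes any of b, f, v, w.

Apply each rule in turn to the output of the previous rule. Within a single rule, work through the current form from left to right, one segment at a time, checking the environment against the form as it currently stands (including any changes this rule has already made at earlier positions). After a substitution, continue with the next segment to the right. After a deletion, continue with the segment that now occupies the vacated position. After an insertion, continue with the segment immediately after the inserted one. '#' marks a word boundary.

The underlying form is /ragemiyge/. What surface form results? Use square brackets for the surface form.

[razemiyz]

1 Velar Fronting: [ragemiyge] → [razemiyze]
2 Final Vowel Deletion: [razemiyze] → [razemiyz]
3 Labial Nasal Assimilation: no change — [razemiyz]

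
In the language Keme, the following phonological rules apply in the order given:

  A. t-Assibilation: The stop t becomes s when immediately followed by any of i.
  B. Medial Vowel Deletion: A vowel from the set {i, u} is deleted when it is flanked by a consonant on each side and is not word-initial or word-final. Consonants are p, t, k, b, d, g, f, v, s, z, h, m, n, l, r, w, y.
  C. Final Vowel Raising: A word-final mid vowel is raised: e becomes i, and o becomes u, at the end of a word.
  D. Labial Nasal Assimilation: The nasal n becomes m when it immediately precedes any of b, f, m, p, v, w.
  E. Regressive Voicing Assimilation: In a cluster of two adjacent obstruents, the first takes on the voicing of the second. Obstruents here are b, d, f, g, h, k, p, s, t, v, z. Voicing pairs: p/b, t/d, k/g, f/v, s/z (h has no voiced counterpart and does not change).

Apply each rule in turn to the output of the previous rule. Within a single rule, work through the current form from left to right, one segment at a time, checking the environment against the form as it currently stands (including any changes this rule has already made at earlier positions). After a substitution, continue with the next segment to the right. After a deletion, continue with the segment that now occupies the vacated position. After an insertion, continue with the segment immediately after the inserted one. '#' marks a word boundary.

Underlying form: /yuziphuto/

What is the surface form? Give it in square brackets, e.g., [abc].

A t-Assibilation: no change — [yuziphuto]
B Medial Vowel Deletion: [yuziphuto] → [yzphto]
C Final Vowel Raising: [yzphto] → [yzphtu]
D Labial Nasal Assimilation: no change — [yzphtu]
E Regressive Voicing Assimilation: [yzphtu] → [ysphtu]

[ysphtu]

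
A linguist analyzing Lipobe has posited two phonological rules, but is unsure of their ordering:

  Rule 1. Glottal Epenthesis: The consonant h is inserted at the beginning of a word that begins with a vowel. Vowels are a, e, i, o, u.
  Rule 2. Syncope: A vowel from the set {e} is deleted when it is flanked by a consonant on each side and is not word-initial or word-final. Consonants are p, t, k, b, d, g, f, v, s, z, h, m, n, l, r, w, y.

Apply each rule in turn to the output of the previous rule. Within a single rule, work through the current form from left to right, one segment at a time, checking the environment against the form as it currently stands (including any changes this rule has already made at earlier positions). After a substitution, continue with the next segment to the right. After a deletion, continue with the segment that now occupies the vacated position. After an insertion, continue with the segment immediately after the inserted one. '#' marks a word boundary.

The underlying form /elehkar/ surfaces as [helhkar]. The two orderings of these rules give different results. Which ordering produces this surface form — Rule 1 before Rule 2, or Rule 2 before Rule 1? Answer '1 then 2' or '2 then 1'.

2 then 1

Order 1 then 2:
  1 Glottal Epenthesis: [elehkar] → [helehkar]
  2 Syncope: [helehkar] → [hlhkar]
  result: [hlhkar]
Order 2 then 1:
  2 Syncope: [elehkar] → [elhkar]
  1 Glottal Epenthesis: [elhkar] → [helhkar]
  result: [helhkar]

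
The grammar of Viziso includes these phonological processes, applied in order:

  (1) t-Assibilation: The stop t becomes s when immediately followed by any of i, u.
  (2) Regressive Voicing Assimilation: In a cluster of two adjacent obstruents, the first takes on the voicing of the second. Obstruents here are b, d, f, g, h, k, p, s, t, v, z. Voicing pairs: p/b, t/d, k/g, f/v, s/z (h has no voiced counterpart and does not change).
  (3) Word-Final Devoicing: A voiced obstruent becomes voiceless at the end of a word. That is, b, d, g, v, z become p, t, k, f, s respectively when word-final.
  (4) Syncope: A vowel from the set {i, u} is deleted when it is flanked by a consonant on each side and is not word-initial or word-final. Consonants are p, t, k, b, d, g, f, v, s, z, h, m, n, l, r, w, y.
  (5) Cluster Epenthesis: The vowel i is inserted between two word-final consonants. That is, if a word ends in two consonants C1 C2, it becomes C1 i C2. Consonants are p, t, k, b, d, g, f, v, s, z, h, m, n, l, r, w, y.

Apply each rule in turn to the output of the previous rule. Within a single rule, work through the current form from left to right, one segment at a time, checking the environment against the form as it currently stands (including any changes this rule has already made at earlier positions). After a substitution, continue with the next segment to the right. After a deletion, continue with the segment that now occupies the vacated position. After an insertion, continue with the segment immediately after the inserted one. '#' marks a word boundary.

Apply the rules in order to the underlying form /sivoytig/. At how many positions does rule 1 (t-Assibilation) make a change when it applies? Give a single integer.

1

(1) t-Assibilation: [sivoytig] → [sivoysig]
(2) Regressive Voicing Assimilation: no change — [sivoysig]
(3) Word-Final Devoicing: [sivoysig] → [sivoysik]
(4) Syncope: [sivoysik] → [svoysk]
(5) Cluster Epenthesis: [svoysk] → [svoysik]
Rule 1 changed 1 position(s).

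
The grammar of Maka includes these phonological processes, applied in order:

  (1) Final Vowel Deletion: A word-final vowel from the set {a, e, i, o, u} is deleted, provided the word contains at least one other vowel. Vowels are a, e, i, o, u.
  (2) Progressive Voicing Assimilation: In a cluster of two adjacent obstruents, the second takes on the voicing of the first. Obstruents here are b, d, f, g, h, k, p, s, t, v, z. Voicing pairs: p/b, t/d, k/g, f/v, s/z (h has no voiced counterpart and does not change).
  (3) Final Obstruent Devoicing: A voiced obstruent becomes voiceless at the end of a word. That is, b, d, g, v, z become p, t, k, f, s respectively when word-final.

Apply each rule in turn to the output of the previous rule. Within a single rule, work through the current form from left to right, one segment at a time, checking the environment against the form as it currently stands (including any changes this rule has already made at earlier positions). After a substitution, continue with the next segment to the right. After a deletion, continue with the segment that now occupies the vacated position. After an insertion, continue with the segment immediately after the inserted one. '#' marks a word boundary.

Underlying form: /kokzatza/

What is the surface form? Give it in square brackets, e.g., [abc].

(1) Final Vowel Deletion: [kokzatza] → [kokzatz]
(2) Progressive Voicing Assimilation: [kokzatz] → [koksats]
(3) Final Obstruent Devoicing: no change — [koksats]

[koksats]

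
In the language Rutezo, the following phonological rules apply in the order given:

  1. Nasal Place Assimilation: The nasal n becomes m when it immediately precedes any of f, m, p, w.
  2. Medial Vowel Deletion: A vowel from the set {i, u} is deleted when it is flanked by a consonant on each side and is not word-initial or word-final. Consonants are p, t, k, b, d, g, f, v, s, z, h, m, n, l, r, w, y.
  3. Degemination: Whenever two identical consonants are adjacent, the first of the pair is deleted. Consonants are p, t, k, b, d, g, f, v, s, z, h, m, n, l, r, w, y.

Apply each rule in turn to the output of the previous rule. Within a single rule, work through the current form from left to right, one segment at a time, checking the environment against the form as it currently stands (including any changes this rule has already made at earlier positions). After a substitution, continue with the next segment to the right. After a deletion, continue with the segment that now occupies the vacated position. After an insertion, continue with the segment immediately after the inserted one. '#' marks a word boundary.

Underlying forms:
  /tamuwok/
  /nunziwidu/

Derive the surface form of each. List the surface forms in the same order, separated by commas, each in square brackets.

/tamuwok/:
  1 Nasal Place Assimilation: no change — [tamuwok]
  2 Medial Vowel Deletion: [tamuwok] → [tamwok]
  3 Degemination: no change — [tamwok]
/nunziwidu/:
  1 Nasal Place Assimilation: no change — [nunziwidu]
  2 Medial Vowel Deletion: [nunziwidu] → [nnzwdu]
  3 Degemination: [nnzwdu] → [nzwdu]

[tamwok], [nzwdu]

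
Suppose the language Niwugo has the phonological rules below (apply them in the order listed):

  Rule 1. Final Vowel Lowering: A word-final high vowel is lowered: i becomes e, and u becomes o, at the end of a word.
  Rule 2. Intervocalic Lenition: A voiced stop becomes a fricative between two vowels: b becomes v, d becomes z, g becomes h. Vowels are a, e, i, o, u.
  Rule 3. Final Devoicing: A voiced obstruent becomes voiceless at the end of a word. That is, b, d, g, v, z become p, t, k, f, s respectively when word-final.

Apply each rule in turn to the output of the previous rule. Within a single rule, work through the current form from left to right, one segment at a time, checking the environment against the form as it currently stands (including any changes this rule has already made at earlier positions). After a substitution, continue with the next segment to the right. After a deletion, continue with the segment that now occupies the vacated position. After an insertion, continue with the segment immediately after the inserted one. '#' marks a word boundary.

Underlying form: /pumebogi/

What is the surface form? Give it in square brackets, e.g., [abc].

Rule 1 Final Vowel Lowering: [pumebogi] → [pumeboge]
Rule 2 Intervocalic Lenition: [pumeboge] → [pumevohe]
Rule 3 Final Devoicing: no change — [pumevohe]

[pumevohe]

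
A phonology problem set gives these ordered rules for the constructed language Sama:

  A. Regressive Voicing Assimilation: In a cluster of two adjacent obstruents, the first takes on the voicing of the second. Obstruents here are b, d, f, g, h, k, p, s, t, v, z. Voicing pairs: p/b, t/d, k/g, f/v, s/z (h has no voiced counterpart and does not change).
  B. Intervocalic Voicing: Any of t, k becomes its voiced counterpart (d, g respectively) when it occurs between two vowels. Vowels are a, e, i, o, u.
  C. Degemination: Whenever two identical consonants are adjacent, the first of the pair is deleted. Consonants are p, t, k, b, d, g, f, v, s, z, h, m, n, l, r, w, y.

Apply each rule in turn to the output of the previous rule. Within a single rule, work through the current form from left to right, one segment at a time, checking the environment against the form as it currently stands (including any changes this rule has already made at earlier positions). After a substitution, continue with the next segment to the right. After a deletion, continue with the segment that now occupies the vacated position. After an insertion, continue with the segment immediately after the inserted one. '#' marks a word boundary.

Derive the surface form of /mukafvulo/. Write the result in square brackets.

[mugavulo]

A Regressive Voicing Assimilation: [mukafvulo] → [mukavvulo]
B Intervocalic Voicing: [mukavvulo] → [mugavvulo]
C Degemination: [mugavvulo] → [mugavulo]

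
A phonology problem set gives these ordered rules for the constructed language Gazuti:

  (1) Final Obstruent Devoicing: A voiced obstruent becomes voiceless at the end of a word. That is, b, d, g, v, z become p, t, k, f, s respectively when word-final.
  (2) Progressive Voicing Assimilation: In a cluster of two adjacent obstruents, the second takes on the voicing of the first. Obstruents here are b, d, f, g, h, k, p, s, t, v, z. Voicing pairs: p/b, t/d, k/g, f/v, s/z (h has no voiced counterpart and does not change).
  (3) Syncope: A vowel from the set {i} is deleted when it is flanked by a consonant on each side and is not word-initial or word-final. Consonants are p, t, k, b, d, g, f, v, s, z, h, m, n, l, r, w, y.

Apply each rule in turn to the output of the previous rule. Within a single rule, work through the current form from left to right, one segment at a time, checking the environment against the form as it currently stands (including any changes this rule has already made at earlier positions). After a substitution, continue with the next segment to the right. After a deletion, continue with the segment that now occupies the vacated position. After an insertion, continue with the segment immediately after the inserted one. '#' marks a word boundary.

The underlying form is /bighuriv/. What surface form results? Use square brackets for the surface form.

[bghurf]

(1) Final Obstruent Devoicing: [bighuriv] → [bighurif]
(2) Progressive Voicing Assimilation: no change — [bighurif]
(3) Syncope: [bighurif] → [bghurf]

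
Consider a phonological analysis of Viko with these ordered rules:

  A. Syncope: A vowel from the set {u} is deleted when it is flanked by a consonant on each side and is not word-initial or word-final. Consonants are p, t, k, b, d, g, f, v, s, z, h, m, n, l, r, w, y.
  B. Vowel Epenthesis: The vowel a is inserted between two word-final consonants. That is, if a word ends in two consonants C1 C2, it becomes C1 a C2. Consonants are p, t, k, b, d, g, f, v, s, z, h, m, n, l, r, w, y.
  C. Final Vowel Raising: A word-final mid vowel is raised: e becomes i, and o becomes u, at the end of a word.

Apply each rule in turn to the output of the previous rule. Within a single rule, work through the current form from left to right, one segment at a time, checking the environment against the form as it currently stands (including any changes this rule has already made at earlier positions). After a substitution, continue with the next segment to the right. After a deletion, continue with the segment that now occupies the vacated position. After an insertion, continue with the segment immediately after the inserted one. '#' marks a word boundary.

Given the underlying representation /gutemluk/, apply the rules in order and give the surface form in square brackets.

A Syncope: [gutemluk] → [gtemlk]
B Vowel Epenthesis: [gtemlk] → [gtemlak]
C Final Vowel Raising: no change — [gtemlak]

[gtemlak]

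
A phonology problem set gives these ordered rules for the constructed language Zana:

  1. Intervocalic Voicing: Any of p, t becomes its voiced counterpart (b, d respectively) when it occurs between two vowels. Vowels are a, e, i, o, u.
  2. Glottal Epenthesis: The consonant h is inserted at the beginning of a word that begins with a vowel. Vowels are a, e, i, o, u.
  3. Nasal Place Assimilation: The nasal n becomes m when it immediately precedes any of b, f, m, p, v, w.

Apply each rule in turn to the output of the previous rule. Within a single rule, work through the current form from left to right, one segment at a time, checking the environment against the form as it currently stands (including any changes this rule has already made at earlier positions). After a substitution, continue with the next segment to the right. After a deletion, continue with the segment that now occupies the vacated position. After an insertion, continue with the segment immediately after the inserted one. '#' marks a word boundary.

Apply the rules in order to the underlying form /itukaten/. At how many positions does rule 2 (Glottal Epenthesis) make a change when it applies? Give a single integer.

1

1 Intervocalic Voicing: [itukaten] → [idukaden]
2 Glottal Epenthesis: [idukaden] → [hidukaden]
3 Nasal Place Assimilation: no change — [hidukaden]
Rule 2 changed 1 position(s).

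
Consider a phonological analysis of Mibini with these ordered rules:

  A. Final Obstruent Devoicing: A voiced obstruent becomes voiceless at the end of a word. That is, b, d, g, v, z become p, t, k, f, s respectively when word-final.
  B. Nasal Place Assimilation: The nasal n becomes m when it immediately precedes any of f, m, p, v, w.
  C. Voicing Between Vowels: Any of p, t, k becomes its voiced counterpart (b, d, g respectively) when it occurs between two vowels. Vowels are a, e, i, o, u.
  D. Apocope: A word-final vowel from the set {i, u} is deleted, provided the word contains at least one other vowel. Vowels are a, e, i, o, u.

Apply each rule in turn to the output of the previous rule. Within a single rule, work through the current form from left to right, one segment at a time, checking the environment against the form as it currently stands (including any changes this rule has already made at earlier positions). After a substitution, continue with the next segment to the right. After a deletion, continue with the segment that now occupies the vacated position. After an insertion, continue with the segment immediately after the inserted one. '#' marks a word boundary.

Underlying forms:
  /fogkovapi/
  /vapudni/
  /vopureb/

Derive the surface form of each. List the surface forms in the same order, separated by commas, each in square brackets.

[fogkovab], [vabudn], [voburep]

/fogkovapi/:
  A Final Obstruent Devoicing: no change — [fogkovapi]
  B Nasal Place Assimilation: no change — [fogkovapi]
  C Voicing Between Vowels: [fogkovapi] → [fogkovabi]
  D Apocope: [fogkovabi] → [fogkovab]
/vapudni/:
  A Final Obstruent Devoicing: no change — [vapudni]
  B Nasal Place Assimilation: no change — [vapudni]
  C Voicing Between Vowels: [vapudni] → [vabudni]
  D Apocope: [vabudni] → [vabudn]
/vopureb/:
  A Final Obstruent Devoicing: [vopureb] → [vopurep]
  B Nasal Place Assimilation: no change — [vopurep]
  C Voicing Between Vowels: [vopurep] → [voburep]
  D Apocope: no change — [voburep]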